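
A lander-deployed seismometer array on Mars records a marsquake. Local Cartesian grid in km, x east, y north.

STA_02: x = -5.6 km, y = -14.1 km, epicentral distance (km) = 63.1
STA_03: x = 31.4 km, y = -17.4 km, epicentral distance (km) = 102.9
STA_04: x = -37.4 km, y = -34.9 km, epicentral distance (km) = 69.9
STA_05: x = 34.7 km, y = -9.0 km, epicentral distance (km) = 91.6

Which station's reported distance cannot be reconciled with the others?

Solve using three stations at a time. Using STA_02, STA_04, STA_05 (subtract circle equations pairwise → linear system) gives (x, y) ≈ (-46.0, 34.7).
Distances from that point to each station vs reported:
  STA_02: calculated 63.4 vs reported 63.1 → residual 0.3 km
  STA_03: calculated 93.3 vs reported 102.9 → residual 9.6 km
  STA_04: calculated 70.1 vs reported 69.9 → residual 0.2 km
  STA_05: calculated 91.8 vs reported 91.6 → residual 0.2 km
STA_02, STA_04, STA_05 are mutually consistent (residuals ≈ 0); STA_03 is off by 9.6 km.

STA_03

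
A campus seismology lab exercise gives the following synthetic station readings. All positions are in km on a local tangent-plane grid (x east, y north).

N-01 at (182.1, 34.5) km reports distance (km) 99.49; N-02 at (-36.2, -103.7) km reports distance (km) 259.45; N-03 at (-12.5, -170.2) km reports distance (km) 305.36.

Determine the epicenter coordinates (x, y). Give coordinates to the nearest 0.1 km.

Circle about each station: (x − 182.1)² + (y − 34.5)² = 99.49²; (x + 36.2)² + (y + 103.7)² = 259.45²; (x + 12.5)² + (y + 170.2)² = 305.36².
Subtracting pairs of circle equations eliminates x²+y² and gives linear equations (the radical axes):
-436.6 x − 276.4 y = -79702.57
-389.2 x − 409.4 y = -88572.84
Solving the 2×2 system: x ≈ 114.5, y ≈ 107.5 km.
Check against N-01 (with the unrounded x, y): √((x − 182.1)²+(y − 34.5)²) = 99.49 ≈ 99.49 km. ✓

x ≈ 114.5 km, y ≈ 107.5 km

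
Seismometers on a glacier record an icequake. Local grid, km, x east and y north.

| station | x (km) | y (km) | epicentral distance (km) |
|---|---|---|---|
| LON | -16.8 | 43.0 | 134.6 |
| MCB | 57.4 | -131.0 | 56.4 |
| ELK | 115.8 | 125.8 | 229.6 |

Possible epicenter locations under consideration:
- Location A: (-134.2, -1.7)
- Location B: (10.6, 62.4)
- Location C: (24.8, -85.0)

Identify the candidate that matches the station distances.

For each candidate, compare |candidate − station| to the reported distance:
Location A: residuals LON 9.0, MCB 174.7, ELK 51.0 → max 174.7 km
Location B: residuals LON 101.0, MCB 142.6, ELK 106.8 → max 142.6 km
Location C: residuals LON 0.0, MCB 0.0, ELK 0.0 → max 0.0 km
Only Location C has all residuals ≈ 0.

Location C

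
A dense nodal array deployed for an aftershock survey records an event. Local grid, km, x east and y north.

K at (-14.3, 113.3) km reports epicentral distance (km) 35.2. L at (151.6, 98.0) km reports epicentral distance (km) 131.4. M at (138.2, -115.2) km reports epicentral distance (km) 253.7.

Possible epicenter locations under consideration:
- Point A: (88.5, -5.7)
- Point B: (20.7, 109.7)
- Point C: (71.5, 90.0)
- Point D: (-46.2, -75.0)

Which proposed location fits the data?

Point B

For each candidate, compare |candidate − station| to the reported distance:
Point A: residuals K 122.1, L 10.0, M 133.4 → max 133.4 km
Point B: residuals K 0.0, L 0.0, M 0.0 → max 0.0 km
Point C: residuals K 53.7, L 50.9, M 37.9 → max 53.7 km
Point D: residuals K 155.8, L 131.4, M 65.0 → max 155.8 km
Only Point B has all residuals ≈ 0.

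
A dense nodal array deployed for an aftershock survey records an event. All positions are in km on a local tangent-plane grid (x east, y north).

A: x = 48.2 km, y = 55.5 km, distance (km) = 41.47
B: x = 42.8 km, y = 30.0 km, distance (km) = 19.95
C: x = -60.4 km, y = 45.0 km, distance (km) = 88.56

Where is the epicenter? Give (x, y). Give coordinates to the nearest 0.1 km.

x ≈ 24.9 km, y ≈ 21.2 km

Circle about each station: (x − 48.2)² + (y − 55.5)² = 41.47²; (x − 42.8)² + (y − 30.0)² = 19.95²; (x + 60.4)² + (y − 45.0)² = 88.56².
Subtracting the A equation from the B and C equations removes the quadratic terms:
-10.8 x − 51.0 y = -1349.89
-217.2 x − 21.0 y = -5853.44
Solving the 2×2 system: x ≈ 24.9, y ≈ 21.2 km.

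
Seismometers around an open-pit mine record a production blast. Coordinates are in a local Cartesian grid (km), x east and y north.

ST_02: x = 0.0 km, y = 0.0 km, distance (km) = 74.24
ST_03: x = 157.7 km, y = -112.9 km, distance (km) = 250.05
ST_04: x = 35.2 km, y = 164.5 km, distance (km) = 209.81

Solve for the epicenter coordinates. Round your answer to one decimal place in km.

Circle about each station: x² + y² = 74.24²; (x − 157.7)² + (y + 112.9)² = 250.05²; (x − 35.2)² + (y − 164.5)² = 209.81².
Subtracting the ST_02 equation from the ST_03 and ST_04 equations removes the quadratic terms:
315.4 x − 225.8 y = -19397.72
70.4 x + 329.0 y = -10209.37
Solving the 2×2 system: x ≈ -72.6, y ≈ -15.5 km.

(-72.6, -15.5)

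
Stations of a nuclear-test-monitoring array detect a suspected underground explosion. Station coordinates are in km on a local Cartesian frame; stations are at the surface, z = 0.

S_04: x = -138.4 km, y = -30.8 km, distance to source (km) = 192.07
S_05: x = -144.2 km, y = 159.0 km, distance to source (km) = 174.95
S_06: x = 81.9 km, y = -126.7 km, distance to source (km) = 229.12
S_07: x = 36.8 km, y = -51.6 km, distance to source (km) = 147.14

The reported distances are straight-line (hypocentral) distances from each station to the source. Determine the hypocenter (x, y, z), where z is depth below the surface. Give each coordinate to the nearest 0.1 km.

Each station gives a sphere (x−x_i)² + (y−y_i)² + z² = d_i² (stations at z=0).
Subtracting the S_04 sphere from S_05 and S_06: z² cancels, leaving linear equations in x and y:
-11.6 x + 379.6 y = 32254.82
440.6 x − 191.8 y = -12947.79
Solving: x ≈ 7.705, y ≈ 85.206 km (keep extra digits for the depth step; rounded: 7.7, 85.2).
Then from the S_04 sphere: z² = 192.07² − (x + 138.4)² − (y + 30.8)² with x = 7.705, y = 85.206, so z ≈ 45.682 ≈ 45.7 km.

(7.7, 85.2, 45.7)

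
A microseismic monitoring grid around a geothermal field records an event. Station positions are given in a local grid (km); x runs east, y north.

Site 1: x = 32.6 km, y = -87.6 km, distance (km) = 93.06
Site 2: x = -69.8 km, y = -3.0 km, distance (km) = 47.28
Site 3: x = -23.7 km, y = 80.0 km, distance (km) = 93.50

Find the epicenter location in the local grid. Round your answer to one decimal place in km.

Circle about each station: (x − 32.6)² + (y + 87.6)² = 93.06²; (x + 69.8)² + (y + 3.0)² = 47.28²; (x + 23.7)² + (y − 80.0)² = 93.50².
Subtracting pairs of circle equations eliminates x²+y² and gives linear equations (the radical axes):
-204.8 x + 169.2 y = 2569.29
-112.6 x + 335.2 y = -1856.92
Solving the 2×2 system: x ≈ -23.7, y ≈ -13.5 km.
Check against Site 1 (with the unrounded x, y): √((x − 32.6)²+(y + 87.6)²) = 93.06 ≈ 93.06 km. ✓

x ≈ -23.7 km, y ≈ -13.5 km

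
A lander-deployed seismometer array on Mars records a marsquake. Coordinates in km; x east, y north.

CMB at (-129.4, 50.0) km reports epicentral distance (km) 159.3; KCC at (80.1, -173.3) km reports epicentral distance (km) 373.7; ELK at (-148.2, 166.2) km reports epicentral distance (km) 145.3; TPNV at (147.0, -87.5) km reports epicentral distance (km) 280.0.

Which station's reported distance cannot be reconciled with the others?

Solve using three stations at a time. Using CMB, ELK, TPNV (subtract circle equations pairwise → linear system) gives (x, y) ≈ (-4.0, 148.3).
Distances from that point to each station vs reported:
  CMB: calculated 159.3 vs reported 159.3 → residual 0.0 km
  KCC: calculated 332.4 vs reported 373.7 → residual 41.3 km
  ELK: calculated 145.3 vs reported 145.3 → residual 0.0 km
  TPNV: calculated 280.0 vs reported 280.0 → residual 0.0 km
CMB, ELK, TPNV are mutually consistent (residuals ≈ 0); KCC is off by 41.3 km.

KCC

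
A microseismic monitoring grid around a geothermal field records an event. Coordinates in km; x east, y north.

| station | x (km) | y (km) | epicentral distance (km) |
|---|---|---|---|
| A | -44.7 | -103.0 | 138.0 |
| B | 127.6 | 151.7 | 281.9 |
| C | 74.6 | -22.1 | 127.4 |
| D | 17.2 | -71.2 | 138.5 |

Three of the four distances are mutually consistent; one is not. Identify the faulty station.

Solve using three stations at a time. Using B, C, D (subtract circle equations pairwise → linear system) gives (x, y) ≈ (142.8, -129.8).
Distances from that point to each station vs reported:
  A: calculated 189.4 vs reported 138.0 → residual 51.4 km
  B: calculated 281.9 vs reported 281.9 → residual 0.0 km
  C: calculated 127.5 vs reported 127.4 → residual 0.1 km
  D: calculated 138.6 vs reported 138.5 → residual 0.1 km
B, C, D are mutually consistent (residuals ≈ 0); A is off by 51.4 km.

A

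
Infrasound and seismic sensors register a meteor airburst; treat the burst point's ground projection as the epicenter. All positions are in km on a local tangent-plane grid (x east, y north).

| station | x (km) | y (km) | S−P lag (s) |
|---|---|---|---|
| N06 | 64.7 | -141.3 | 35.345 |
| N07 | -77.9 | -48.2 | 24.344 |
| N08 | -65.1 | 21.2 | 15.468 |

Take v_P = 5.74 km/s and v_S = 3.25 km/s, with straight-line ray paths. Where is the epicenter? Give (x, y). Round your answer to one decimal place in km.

(1.7, 115.9)

Distance from S−P lag: d = Δt · v_P v_S / (v_P − v_S) = Δt · (5.74·3.25)/(5.74−3.25) ≈ 7.4920·Δt.
So d_N06 = 264.80, d_N07 = 182.38, d_N08 = 115.89 km.
Circle about each station: (x − 64.7)² + (y + 141.3)² = 264.80²; (x + 77.9)² + (y + 48.2)² = 182.38²; (x + 65.1)² + (y − 21.2)² = 115.89².
Subtracting pairs of circle equations eliminates x²+y² and gives linear equations (the radical axes):
-285.2 x + 186.2 y = 21096.45
-259.6 x + 325.0 y = 37224.22
Solving the 2×2 system: x ≈ 1.7, y ≈ 115.9 km.
Check against N06 (with the unrounded x, y): √((x − 64.7)²+(y + 141.3)²) = 264.79 ≈ 264.80 km. ✓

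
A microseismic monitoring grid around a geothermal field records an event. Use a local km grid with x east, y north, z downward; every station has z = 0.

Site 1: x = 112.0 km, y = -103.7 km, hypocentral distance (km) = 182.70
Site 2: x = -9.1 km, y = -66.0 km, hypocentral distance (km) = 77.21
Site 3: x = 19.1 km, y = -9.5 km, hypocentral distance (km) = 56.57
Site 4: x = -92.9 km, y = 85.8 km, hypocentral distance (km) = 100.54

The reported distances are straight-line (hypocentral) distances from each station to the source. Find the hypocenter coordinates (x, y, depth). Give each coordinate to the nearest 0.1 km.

Each station gives a sphere (x−x_i)² + (y−y_i)² + z² = d_i² (stations at z=0).
Subtracting the Site 1 sphere from Site 2 and Site 3: z² cancels, leaving linear equations in x and y:
-242.2 x + 75.4 y = 8559.03
-185.8 x + 188.4 y = 7336.50
Solving: x ≈ -33.501, y ≈ 5.902 km (keep extra digits for the depth step; rounded: -33.5, 5.9).
Then from the Site 1 sphere: z² = 182.70² − (x − 112.0)² − (y + 103.7)² with x = -33.501, y = 5.902, so z ≈ 14.005 ≈ 14.0 km.
Check against Site 4 (with the unrounded solution): distance 100.54 ≈ 100.54 km. ✓

x ≈ -33.5 km, y ≈ 5.9 km, depth ≈ 14.0 km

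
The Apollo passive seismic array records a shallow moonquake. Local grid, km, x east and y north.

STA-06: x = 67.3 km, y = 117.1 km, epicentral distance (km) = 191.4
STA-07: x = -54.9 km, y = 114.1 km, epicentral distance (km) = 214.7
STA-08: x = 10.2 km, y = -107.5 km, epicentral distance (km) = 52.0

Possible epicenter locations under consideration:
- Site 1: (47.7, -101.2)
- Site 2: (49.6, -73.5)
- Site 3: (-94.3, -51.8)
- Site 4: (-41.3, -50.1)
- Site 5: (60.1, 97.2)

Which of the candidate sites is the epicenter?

Site 2

For each candidate, compare |candidate − station| to the reported distance:
Site 1: residuals STA-06 27.8, STA-07 23.8, STA-08 14.0 → max 27.8 km
Site 2: residuals STA-06 0.0, STA-07 0.0, STA-08 0.0 → max 0.0 km
Site 3: residuals STA-06 42.4, STA-07 44.2, STA-08 66.4 → max 66.4 km
Site 4: residuals STA-06 8.0, STA-07 49.9, STA-08 25.1 → max 49.9 km
Site 5: residuals STA-06 170.2, STA-07 98.5, STA-08 158.7 → max 170.2 km
Only Site 2 has all residuals ≈ 0.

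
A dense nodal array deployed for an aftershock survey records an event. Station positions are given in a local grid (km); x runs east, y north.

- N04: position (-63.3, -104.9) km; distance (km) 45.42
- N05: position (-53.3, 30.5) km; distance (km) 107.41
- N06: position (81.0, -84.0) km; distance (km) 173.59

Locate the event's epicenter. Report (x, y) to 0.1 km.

x ≈ -92.0 km, y ≈ -69.7 km

Circle about each station: (x + 63.3)² + (y + 104.9)² = 45.42²; (x + 53.3)² + (y − 30.5)² = 107.41²; (x − 81.0)² + (y + 84.0)² = 173.59².
Subtracting the N04 equation from the N05 and N06 equations removes the quadratic terms:
20.0 x + 270.8 y = -20713.69
288.6 x + 41.8 y = -29464.41
Solving the 2×2 system: x ≈ -92.0, y ≈ -69.7 km.
Check against N04 (with the unrounded x, y): √((x + 63.3)²+(y + 104.9)²) = 45.42 ≈ 45.42 km. ✓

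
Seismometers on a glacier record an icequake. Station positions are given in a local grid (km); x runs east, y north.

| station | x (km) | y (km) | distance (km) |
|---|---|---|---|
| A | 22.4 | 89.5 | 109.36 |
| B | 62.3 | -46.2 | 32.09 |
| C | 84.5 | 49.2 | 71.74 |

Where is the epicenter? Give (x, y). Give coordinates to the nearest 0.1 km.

(53.3, -15.4)

Circle about each station: (x − 22.4)² + (y − 89.5)² = 109.36²; (x − 62.3)² + (y + 46.2)² = 32.09²; (x − 84.5)² + (y − 49.2)² = 71.74².
Subtracting the A equation from the B and C equations removes the quadratic terms:
79.8 x − 271.4 y = 8433.56
124.2 x − 80.6 y = 7861.86
Solving the 2×2 system: x ≈ 53.3, y ≈ -15.4 km.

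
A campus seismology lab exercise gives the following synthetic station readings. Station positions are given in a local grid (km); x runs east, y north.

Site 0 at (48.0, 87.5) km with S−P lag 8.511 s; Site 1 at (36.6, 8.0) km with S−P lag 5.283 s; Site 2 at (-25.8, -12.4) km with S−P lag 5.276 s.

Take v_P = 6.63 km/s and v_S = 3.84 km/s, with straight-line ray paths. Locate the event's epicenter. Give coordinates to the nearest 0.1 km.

-5.6 km east, 31.3 km north

Distance from S−P lag: d = Δt · v_P v_S / (v_P − v_S) = Δt · (6.63·3.84)/(6.63−3.84) ≈ 9.1252·Δt.
So d_Site 0 = 77.66, d_Site 1 = 48.21, d_Site 2 = 48.14 km.
Circle about each station: (x − 48.0)² + (y − 87.5)² = 77.66²; (x − 36.6)² + (y − 8.0)² = 48.21²; (x + 25.8)² + (y + 12.4)² = 48.14².
Subtracting the Site 0 equation from the Site 1 and Site 2 equations removes the quadratic terms:
-22.8 x − 159.0 y = -4849.82
-147.6 x − 199.8 y = -5427.23
Solving the 2×2 system: x ≈ -5.6, y ≈ 31.3 km.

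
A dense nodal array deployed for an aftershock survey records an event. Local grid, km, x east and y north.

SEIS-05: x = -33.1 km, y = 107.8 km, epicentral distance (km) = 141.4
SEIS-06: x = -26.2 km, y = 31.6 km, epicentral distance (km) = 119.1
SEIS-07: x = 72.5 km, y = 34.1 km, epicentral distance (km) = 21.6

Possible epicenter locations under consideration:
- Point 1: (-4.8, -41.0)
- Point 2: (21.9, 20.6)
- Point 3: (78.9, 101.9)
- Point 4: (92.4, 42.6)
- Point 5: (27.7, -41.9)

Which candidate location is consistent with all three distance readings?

For each candidate, compare |candidate − station| to the reported distance:
Point 1: residuals SEIS-05 10.1, SEIS-06 43.4, SEIS-07 86.2 → max 86.2 km
Point 2: residuals SEIS-05 38.3, SEIS-06 69.8, SEIS-07 30.8 → max 69.8 km
Point 3: residuals SEIS-05 29.2, SEIS-06 7.3, SEIS-07 46.5 → max 46.5 km
Point 4: residuals SEIS-05 0.0, SEIS-06 0.0, SEIS-07 0.0 → max 0.0 km
Point 5: residuals SEIS-05 20.2, SEIS-06 28.0, SEIS-07 66.6 → max 66.6 km
Only Point 4 has all residuals ≈ 0.

Point 4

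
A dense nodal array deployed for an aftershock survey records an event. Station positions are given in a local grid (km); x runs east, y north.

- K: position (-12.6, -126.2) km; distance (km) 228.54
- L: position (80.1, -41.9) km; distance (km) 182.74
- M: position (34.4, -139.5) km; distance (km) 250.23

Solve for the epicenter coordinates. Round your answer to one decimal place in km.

x ≈ -33.3 km, y ≈ 101.4 km

Circle about each station: (x + 12.6)² + (y + 126.2)² = 228.54²; (x − 80.1)² + (y + 41.9)² = 182.74²; (x − 34.4)² + (y + 139.5)² = 250.23².
Subtracting the K equation from the L and M equations removes the quadratic terms:
185.4 x + 168.6 y = 10923.04
94.0 x − 26.6 y = -5826.11
Solving the 2×2 system: x ≈ -33.3, y ≈ 101.4 km.
Check against K (with the unrounded x, y): √((x + 12.6)²+(y + 126.2)²) = 228.53 ≈ 228.54 km. ✓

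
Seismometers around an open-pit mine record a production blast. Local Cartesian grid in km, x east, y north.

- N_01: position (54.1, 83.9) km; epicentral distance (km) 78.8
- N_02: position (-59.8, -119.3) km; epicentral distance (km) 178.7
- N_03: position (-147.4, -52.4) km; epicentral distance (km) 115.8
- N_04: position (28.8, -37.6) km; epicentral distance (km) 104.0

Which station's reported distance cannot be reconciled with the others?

N_03

Solve using three stations at a time. Using N_01, N_02, N_04 (subtract circle equations pairwise → linear system) gives (x, y) ≈ (-19.1, 54.7).
Distances from that point to each station vs reported:
  N_01: calculated 78.8 vs reported 78.8 → residual 0.0 km
  N_02: calculated 178.7 vs reported 178.7 → residual 0.0 km
  N_03: calculated 167.1 vs reported 115.8 → residual 51.3 km
  N_04: calculated 104.0 vs reported 104.0 → residual 0.0 km
N_01, N_02, N_04 are mutually consistent (residuals ≈ 0); N_03 is off by 51.3 km.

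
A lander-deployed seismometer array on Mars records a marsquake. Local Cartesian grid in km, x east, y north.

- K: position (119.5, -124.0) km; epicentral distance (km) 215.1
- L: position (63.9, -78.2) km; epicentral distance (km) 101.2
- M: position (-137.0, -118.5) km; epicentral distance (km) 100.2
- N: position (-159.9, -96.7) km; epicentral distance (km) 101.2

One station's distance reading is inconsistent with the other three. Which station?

L

Solve using three stations at a time. Using K, M, N (subtract circle equations pairwise → linear system) gives (x, y) ≈ (-77.6, -37.8).
Distances from that point to each station vs reported:
  K: calculated 215.1 vs reported 215.1 → residual 0.0 km
  L: calculated 147.1 vs reported 101.2 → residual 45.9 km
  M: calculated 100.2 vs reported 100.2 → residual 0.0 km
  N: calculated 101.2 vs reported 101.2 → residual 0.0 km
K, M, N are mutually consistent (residuals ≈ 0); L is off by 45.9 km.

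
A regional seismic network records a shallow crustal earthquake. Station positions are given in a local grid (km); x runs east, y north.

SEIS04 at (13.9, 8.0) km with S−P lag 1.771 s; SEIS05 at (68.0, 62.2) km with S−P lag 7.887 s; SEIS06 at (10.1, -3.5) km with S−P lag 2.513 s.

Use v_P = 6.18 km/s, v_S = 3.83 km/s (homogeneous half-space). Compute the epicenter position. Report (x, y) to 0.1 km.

Distance from S−P lag: d = Δt · v_P v_S / (v_P − v_S) = Δt · (6.18·3.83)/(6.18−3.83) ≈ 10.0721·Δt.
So d_SEIS04 = 17.84, d_SEIS05 = 79.44, d_SEIS06 = 25.31 km.
Circle about each station: (x − 13.9)² + (y − 8.0)² = 17.84²; (x − 68.0)² + (y − 62.2)² = 79.44²; (x − 10.1)² + (y + 3.5)² = 25.31².
Subtracting pairs of circle equations eliminates x²+y² and gives linear equations (the radical axes):
108.2 x + 108.4 y = 2243.18
-7.6 x − 23.0 y = -465.28
Solving the 2×2 system: x ≈ 0.7, y ≈ 20.0 km.
Check against SEIS04 (with the unrounded x, y): √((x − 13.9)²+(y − 8.0)²) = 17.84 ≈ 17.84 km. ✓

x ≈ 0.7 km, y ≈ 20.0 km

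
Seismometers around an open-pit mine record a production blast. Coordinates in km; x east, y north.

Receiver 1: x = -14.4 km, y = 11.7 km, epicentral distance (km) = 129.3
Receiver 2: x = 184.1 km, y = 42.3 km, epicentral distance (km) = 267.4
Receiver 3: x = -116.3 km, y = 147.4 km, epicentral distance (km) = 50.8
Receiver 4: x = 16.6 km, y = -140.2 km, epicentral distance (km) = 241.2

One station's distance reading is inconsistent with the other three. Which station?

Solve using three stations at a time. Using Receiver 1, Receiver 2, Receiver 3 (subtract circle equations pairwise → linear system) gives (x, y) ≈ (-68.9, 129.0).
Distances from that point to each station vs reported:
  Receiver 1: calculated 129.3 vs reported 129.3 → residual 0.0 km
  Receiver 2: calculated 267.4 vs reported 267.4 → residual 0.0 km
  Receiver 3: calculated 50.9 vs reported 50.8 → residual 0.1 km
  Receiver 4: calculated 282.4 vs reported 241.2 → residual 41.2 km
Receiver 1, Receiver 2, Receiver 3 are mutually consistent (residuals ≈ 0); Receiver 4 is off by 41.2 km.

Receiver 4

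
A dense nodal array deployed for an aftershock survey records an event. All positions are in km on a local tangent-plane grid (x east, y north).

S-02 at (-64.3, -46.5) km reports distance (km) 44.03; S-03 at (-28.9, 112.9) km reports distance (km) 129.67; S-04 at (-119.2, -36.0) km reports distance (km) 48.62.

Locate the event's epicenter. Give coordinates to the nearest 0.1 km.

x ≈ -81.1 km, y ≈ -5.8 km

Circle about each station: (x + 64.3)² + (y + 46.5)² = 44.03²; (x + 28.9)² + (y − 112.9)² = 129.67²; (x + 119.2)² + (y + 36.0)² = 48.62².
Subtracting pairs of circle equations eliminates x²+y² and gives linear equations (the radical axes):
70.8 x + 318.8 y = -7590.79
-109.8 x + 21.0 y = 8782.64
Solving the 2×2 system: x ≈ -81.1, y ≈ -5.8 km.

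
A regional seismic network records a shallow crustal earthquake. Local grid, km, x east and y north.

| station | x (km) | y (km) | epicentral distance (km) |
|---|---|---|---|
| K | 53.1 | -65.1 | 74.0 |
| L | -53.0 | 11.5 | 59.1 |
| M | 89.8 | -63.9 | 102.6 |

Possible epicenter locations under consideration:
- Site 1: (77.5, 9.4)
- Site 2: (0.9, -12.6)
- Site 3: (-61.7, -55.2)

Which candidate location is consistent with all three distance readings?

Site 2

For each candidate, compare |candidate − station| to the reported distance:
Site 1: residuals K 4.4, L 71.4, M 28.3 → max 71.4 km
Site 2: residuals K 0.0, L 0.1, M 0.0 → max 0.1 km
Site 3: residuals K 41.2, L 8.2, M 49.1 → max 49.1 km
Only Site 2 has all residuals ≈ 0.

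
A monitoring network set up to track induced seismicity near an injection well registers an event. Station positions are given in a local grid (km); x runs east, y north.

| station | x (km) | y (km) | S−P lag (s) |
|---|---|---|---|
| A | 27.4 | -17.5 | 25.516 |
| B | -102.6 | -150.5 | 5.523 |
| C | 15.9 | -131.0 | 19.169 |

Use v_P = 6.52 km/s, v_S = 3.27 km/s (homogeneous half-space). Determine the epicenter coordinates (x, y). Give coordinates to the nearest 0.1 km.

Distance from S−P lag: d = Δt · v_P v_S / (v_P − v_S) = Δt · (6.52·3.27)/(6.52−3.27) ≈ 6.5601·Δt.
So d_A = 167.39, d_B = 36.23, d_C = 125.75 km.
Circle about each station: (x − 27.4)² + (y + 17.5)² = 167.39²; (x + 102.6)² + (y + 150.5)² = 36.23²; (x − 15.9)² + (y + 131.0)² = 125.75².
Subtracting the A equation from the B and C equations removes the quadratic terms:
-260.0 x − 266.0 y = 58826.80
-23.0 x − 227.0 y = 28563.15
Solving the 2×2 system: x ≈ -108.8, y ≈ -114.8 km.

(-108.8, -114.8)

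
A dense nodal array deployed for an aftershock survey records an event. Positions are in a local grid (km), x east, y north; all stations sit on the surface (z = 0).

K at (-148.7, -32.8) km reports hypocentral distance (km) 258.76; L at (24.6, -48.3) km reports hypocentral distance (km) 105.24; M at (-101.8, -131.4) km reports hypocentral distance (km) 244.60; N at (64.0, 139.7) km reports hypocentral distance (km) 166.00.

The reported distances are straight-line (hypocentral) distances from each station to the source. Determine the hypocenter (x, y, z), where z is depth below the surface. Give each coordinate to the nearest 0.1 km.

Each station gives a sphere (x−x_i)² + (y−y_i)² + z² = d_i² (stations at z=0).
Subtracting the K sphere from L and M: z² cancels, leaving linear equations in x and y:
346.6 x − 31.0 y = 35631.80
93.8 x − 197.2 y = 11569.25
Solving: x ≈ 101.891, y ≈ -10.202 km (keep extra digits for the depth step; rounded: 101.9, -10.2).
Then from the K sphere: z² = 258.76² − (x + 148.7)² − (y + 32.8)² with x = 101.891, y = -10.202, so z ≈ 60.417 ≈ 60.4 km.
Check against N (with the unrounded solution): distance 166.00 ≈ 166.00 km. ✓

x ≈ 101.9 km, y ≈ -10.2 km, depth ≈ 60.4 km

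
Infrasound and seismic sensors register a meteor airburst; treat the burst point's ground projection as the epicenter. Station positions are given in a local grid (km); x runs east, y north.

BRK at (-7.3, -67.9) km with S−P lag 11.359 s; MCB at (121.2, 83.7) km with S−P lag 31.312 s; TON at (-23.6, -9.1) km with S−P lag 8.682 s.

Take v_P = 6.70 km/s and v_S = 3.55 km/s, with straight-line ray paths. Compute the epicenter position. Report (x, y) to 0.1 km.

-85.1 km east, -31.8 km north

Distance from S−P lag: d = Δt · v_P v_S / (v_P − v_S) = Δt · (6.70·3.55)/(6.70−3.55) ≈ 7.5508·Δt.
So d_BRK = 85.77, d_MCB = 236.43, d_TON = 65.56 km.
Circle about each station: (x + 7.3)² + (y + 67.9)² = 85.77²; (x − 121.2)² + (y − 83.7)² = 236.43²; (x + 23.6)² + (y + 9.1)² = 65.56².
Subtracting the BRK equation from the MCB and TON equations removes the quadratic terms:
257.0 x + 303.2 y = -31511.22
-32.6 x + 117.6 y = -965.55
Solving the 2×2 system: x ≈ -85.1, y ≈ -31.8 km.
Check against BRK (with the unrounded x, y): √((x + 7.3)²+(y + 67.9)²) = 85.76 ≈ 85.77 km. ✓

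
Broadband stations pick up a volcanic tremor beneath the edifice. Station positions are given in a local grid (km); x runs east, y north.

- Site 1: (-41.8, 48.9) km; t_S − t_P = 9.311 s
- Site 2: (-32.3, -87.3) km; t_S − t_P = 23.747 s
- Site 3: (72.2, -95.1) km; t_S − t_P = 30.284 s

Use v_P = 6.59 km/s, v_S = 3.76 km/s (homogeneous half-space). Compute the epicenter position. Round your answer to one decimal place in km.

Distance from S−P lag: d = Δt · v_P v_S / (v_P − v_S) = Δt · (6.59·3.76)/(6.59−3.76) ≈ 8.7556·Δt.
So d_Site 1 = 81.52, d_Site 2 = 207.92, d_Site 3 = 265.16 km.
Circle about each station: (x + 41.8)² + (y − 48.9)² = 81.52²; (x + 32.3)² + (y + 87.3)² = 207.92²; (x − 72.2)² + (y + 95.1)² = 265.16².
Subtracting the Site 1 equation from the Site 2 and Site 3 equations removes the quadratic terms:
19.0 x − 272.4 y = -32059.09
228.0 x − 288.0 y = -53545.92
Solving the 2×2 system: x ≈ -94.5, y ≈ 111.1 km.
Check against Site 1 (with the unrounded x, y): √((x + 41.8)²+(y − 48.9)²) = 81.53 ≈ 81.52 km. ✓

x ≈ -94.5 km, y ≈ 111.1 km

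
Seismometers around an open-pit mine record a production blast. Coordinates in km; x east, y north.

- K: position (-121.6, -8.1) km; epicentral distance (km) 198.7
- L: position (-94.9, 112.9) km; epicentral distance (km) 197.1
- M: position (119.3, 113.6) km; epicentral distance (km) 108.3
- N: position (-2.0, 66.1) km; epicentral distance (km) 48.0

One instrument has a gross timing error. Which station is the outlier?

Solve using three stations at a time. Using K, L, M (subtract circle equations pairwise → linear system) gives (x, y) ≈ (75.8, 14.4).
Distances from that point to each station vs reported:
  K: calculated 198.7 vs reported 198.7 → residual 0.0 km
  L: calculated 197.1 vs reported 197.1 → residual 0.0 km
  M: calculated 108.3 vs reported 108.3 → residual 0.0 km
  N: calculated 93.4 vs reported 48.0 → residual 45.4 km
K, L, M are mutually consistent (residuals ≈ 0); N is off by 45.4 km.

N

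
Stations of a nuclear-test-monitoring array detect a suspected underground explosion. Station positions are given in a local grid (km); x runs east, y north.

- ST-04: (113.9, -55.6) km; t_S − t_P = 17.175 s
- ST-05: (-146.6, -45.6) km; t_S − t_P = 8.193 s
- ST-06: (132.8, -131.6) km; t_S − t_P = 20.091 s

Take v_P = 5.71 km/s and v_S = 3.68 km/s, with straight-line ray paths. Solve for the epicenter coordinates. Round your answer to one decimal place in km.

-63.7 km east, -63.5 km north

Distance from S−P lag: d = Δt · v_P v_S / (v_P − v_S) = Δt · (5.71·3.68)/(5.71−3.68) ≈ 10.3511·Δt.
So d_ST-04 = 177.78, d_ST-05 = 84.81, d_ST-06 = 207.96 km.
Circle about each station: (x − 113.9)² + (y + 55.6)² = 177.78²; (x + 146.6)² + (y + 45.6)² = 84.81²; (x − 132.8)² + (y + 131.6)² = 207.96².
Subtracting pairs of circle equations eliminates x²+y² and gives linear equations (the radical axes):
-521.0 x + 20.0 y = 31919.34
37.8 x − 152.0 y = 7248.20
Solving the 2×2 system: x ≈ -63.7, y ≈ -63.5 km.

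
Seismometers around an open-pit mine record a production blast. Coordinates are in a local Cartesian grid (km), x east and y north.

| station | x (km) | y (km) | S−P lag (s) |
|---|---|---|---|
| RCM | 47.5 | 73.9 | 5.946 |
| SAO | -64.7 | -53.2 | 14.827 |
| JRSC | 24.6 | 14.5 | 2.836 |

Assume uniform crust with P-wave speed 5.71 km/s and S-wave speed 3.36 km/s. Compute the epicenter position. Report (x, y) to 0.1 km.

Distance from S−P lag: d = Δt · v_P v_S / (v_P − v_S) = Δt · (5.71·3.36)/(5.71−3.36) ≈ 8.1641·Δt.
So d_RCM = 48.54, d_SAO = 121.05, d_JRSC = 23.15 km.
Circle about each station: (x − 47.5)² + (y − 73.9)² = 48.54²; (x + 64.7)² + (y + 53.2)² = 121.05²; (x − 24.6)² + (y − 14.5)² = 23.15².
Subtracting the RCM equation from the SAO and JRSC equations removes the quadratic terms:
-224.4 x − 254.2 y = -12998.10
-45.8 x − 118.8 y = -5081.84
Solving the 2×2 system: x ≈ 16.8, y ≈ 36.3 km.

x ≈ 16.8 km, y ≈ 36.3 km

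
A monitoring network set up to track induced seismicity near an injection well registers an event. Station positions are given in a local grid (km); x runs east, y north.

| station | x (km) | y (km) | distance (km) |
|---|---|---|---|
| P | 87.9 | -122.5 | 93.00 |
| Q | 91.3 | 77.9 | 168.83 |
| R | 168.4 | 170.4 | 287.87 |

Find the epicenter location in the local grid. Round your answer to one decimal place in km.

Circle about each station: (x − 87.9)² + (y + 122.5)² = 93.00²; (x − 91.3)² + (y − 77.9)² = 168.83²; (x − 168.4)² + (y − 170.4)² = 287.87².
Subtracting pairs of circle equations eliminates x²+y² and gives linear equations (the radical axes):
6.8 x + 400.8 y = -28183.13
161.0 x + 585.8 y = -39558.08
Solving the 2×2 system: x ≈ 10.8, y ≈ -70.5 km.
Check against P (with the unrounded x, y): √((x − 87.9)²+(y + 122.5)²) = 92.98 ≈ 93.00 km. ✓

x ≈ 10.8 km, y ≈ -70.5 km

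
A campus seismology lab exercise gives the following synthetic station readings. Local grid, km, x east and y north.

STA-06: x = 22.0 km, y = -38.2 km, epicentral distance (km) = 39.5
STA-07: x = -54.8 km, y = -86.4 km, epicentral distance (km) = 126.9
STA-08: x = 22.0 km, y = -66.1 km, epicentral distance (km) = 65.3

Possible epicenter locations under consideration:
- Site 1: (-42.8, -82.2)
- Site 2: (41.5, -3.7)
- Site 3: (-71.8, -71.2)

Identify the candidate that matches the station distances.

Site 2

For each candidate, compare |candidate − station| to the reported distance:
Site 1: residuals STA-06 38.8, STA-07 114.2, STA-08 1.5 → max 114.2 km
Site 2: residuals STA-06 0.1, STA-07 0.0, STA-08 0.1 → max 0.1 km
Site 3: residuals STA-06 59.9, STA-07 104.1, STA-08 28.6 → max 104.1 km
Only Site 2 has all residuals ≈ 0.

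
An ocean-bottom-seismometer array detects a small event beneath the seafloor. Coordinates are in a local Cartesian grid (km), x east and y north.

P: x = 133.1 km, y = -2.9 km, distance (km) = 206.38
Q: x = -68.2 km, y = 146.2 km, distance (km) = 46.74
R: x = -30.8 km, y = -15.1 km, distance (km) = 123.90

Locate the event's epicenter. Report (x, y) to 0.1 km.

-40.7 km east, 108.4 km north

Circle about each station: (x − 133.1)² + (y + 2.9)² = 206.38²; (x + 68.2)² + (y − 146.2)² = 46.74²; (x + 30.8)² + (y + 15.1)² = 123.90².
Subtracting the P equation from the Q and R equations removes the quadratic terms:
-402.6 x + 298.2 y = 48709.74
-327.8 x − 24.4 y = 10694.12
Solving the 2×2 system: x ≈ -40.7, y ≈ 108.4 km.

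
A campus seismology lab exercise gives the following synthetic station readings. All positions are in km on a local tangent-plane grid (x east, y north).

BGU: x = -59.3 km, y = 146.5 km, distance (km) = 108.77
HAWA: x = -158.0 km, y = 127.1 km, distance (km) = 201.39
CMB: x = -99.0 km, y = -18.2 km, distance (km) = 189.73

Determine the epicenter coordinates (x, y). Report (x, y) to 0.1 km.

Circle about each station: (x + 59.3)² + (y − 146.5)² = 108.77²; (x + 158.0)² + (y − 127.1)² = 201.39²; (x + 99.0)² + (y + 18.2)² = 189.73².
Subtracting pairs of circle equations eliminates x²+y² and gives linear equations (the radical axes):
-197.4 x − 38.8 y = -12587.35
-79.4 x − 329.4 y = -39013.06
Solving the 2×2 system: x ≈ 42.5, y ≈ 108.2 km.
Check against BGU (with the unrounded x, y): √((x + 59.3)²+(y − 146.5)²) = 108.77 ≈ 108.77 km. ✓

(42.5, 108.2)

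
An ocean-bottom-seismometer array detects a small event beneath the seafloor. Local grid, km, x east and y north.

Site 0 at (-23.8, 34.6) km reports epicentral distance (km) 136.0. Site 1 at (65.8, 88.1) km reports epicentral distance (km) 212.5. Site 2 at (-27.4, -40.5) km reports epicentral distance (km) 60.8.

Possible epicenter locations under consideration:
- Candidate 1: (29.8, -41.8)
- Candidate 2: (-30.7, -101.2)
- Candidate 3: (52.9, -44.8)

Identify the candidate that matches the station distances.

Candidate 2

For each candidate, compare |candidate − station| to the reported distance:
Candidate 1: residuals Site 0 42.7, Site 1 77.7, Site 2 3.6 → max 77.7 km
Candidate 2: residuals Site 0 0.0, Site 1 0.0, Site 2 0.0 → max 0.0 km
Candidate 3: residuals Site 0 25.6, Site 1 79.0, Site 2 19.6 → max 79.0 km
Only Candidate 2 has all residuals ≈ 0.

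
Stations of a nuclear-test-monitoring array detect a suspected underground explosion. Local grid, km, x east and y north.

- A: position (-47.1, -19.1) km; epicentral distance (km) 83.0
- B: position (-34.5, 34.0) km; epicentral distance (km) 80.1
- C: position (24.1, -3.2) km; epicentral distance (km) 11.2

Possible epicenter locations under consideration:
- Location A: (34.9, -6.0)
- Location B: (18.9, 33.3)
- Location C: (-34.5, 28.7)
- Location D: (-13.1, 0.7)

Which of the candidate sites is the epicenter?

For each candidate, compare |candidate − station| to the reported distance:
Location A: residuals A 0.0, B 0.0, C 0.0 → max 0.0 km
Location B: residuals A 1.3, B 26.7, C 25.7 → max 26.7 km
Location C: residuals A 33.6, B 74.8, C 55.5 → max 74.8 km
Location D: residuals A 43.7, B 40.5, C 26.2 → max 43.7 km
Only Location A has all residuals ≈ 0.

Location A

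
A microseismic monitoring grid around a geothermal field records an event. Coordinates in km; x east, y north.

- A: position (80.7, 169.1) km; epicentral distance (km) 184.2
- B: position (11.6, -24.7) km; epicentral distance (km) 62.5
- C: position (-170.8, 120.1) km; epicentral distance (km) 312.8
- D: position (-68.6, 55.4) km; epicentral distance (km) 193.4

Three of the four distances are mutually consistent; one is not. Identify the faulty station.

B

Solve using three stations at a time. Using A, C, D (subtract circle equations pairwise → linear system) gives (x, y) ≈ (112.6, -12.4).
Distances from that point to each station vs reported:
  A: calculated 184.3 vs reported 184.2 → residual 0.1 km
  B: calculated 101.7 vs reported 62.5 → residual 39.2 km
  C: calculated 312.8 vs reported 312.8 → residual 0.0 km
  D: calculated 193.5 vs reported 193.4 → residual 0.1 km
A, C, D are mutually consistent (residuals ≈ 0); B is off by 39.2 km.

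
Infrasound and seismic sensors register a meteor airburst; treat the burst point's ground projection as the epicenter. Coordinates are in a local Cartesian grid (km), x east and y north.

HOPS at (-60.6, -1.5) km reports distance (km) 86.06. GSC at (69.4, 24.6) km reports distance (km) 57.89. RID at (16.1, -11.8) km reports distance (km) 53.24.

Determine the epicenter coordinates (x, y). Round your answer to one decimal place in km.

Circle about each station: (x + 60.6)² + (y + 1.5)² = 86.06²; (x − 69.4)² + (y − 24.6)² = 57.89²; (x − 16.1)² + (y + 11.8)² = 53.24².
Subtracting pairs of circle equations eliminates x²+y² and gives linear equations (the radical axes):
260.0 x + 52.2 y = 5801.98
153.4 x − 20.6 y = 1295.67
Solving the 2×2 system: x ≈ 14.0, y ≈ 41.4 km.

(14.0, 41.4)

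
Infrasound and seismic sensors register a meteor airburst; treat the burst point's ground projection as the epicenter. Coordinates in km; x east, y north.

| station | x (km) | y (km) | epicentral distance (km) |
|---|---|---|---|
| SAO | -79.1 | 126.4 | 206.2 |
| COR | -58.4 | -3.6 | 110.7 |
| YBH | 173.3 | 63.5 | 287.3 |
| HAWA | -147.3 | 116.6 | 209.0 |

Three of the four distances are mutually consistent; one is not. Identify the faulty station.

COR

Solve using three stations at a time. Using SAO, YBH, HAWA (subtract circle equations pairwise → linear system) gives (x, y) ≈ (-75.7, -79.8).
Distances from that point to each station vs reported:
  SAO: calculated 206.3 vs reported 206.2 → residual 0.1 km
  COR: calculated 78.2 vs reported 110.7 → residual 32.5 km
  YBH: calculated 287.4 vs reported 287.3 → residual 0.1 km
  HAWA: calculated 209.1 vs reported 209.0 → residual 0.1 km
SAO, YBH, HAWA are mutually consistent (residuals ≈ 0); COR is off by 32.5 km.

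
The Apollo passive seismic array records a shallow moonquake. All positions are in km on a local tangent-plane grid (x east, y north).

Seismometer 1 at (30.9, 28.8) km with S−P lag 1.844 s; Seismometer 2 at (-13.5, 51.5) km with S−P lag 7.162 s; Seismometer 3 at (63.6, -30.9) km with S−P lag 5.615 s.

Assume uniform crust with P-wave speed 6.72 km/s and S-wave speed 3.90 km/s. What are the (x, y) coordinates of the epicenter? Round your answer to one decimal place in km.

x ≈ 43.6 km, y ≈ 17.3 km

Distance from S−P lag: d = Δt · v_P v_S / (v_P − v_S) = Δt · (6.72·3.90)/(6.72−3.90) ≈ 9.2936·Δt.
So d_Seismometer 1 = 17.14, d_Seismometer 2 = 66.56, d_Seismometer 3 = 52.18 km.
Circle about each station: (x − 30.9)² + (y − 28.8)² = 17.14²; (x + 13.5)² + (y − 51.5)² = 66.56²; (x − 63.6)² + (y + 30.9)² = 52.18².
Subtracting the Seismometer 1 equation from the Seismometer 2 and Seismometer 3 equations removes the quadratic terms:
-88.8 x + 45.4 y = -3086.20
65.4 x − 119.4 y = 786.55
Solving the 2×2 system: x ≈ 43.6, y ≈ 17.3 km.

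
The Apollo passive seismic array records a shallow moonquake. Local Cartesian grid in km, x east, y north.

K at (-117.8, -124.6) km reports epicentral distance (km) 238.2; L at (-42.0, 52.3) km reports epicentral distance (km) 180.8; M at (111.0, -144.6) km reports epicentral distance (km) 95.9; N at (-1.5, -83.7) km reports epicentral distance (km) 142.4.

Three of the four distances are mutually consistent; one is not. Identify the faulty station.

N

Solve using three stations at a time. Using K, L, M (subtract circle equations pairwise → linear system) gives (x, y) ≈ (108.0, -48.7).
Distances from that point to each station vs reported:
  K: calculated 238.2 vs reported 238.2 → residual 0.0 km
  L: calculated 180.8 vs reported 180.8 → residual 0.0 km
  M: calculated 96.0 vs reported 95.9 → residual 0.1 km
  N: calculated 115.0 vs reported 142.4 → residual 27.4 km
K, L, M are mutually consistent (residuals ≈ 0); N is off by 27.4 km.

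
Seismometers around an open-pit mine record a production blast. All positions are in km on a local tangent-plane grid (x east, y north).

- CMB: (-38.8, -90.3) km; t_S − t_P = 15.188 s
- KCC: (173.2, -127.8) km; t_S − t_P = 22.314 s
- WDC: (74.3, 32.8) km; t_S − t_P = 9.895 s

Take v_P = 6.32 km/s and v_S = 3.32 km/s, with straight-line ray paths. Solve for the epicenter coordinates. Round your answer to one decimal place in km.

(50.0, -32.0)

Distance from S−P lag: d = Δt · v_P v_S / (v_P − v_S) = Δt · (6.32·3.32)/(6.32−3.32) ≈ 6.9941·Δt.
So d_CMB = 106.23, d_KCC = 156.07, d_WDC = 69.21 km.
Circle about each station: (x + 38.8)² + (y + 90.3)² = 106.23²; (x − 173.2)² + (y + 127.8)² = 156.07²; (x − 74.3)² + (y − 32.8)² = 69.21².
Subtracting pairs of circle equations eliminates x²+y² and gives linear equations (the radical axes):
424.0 x − 75.0 y = 23598.52
226.2 x + 246.2 y = 3431.59
Solving the 2×2 system: x ≈ 50.0, y ≈ -32.0 km.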